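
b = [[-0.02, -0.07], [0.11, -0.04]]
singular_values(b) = [0.12, 0.07]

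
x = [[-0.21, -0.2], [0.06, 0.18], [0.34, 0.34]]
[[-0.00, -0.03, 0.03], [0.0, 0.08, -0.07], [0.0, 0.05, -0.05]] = x@[[-0.02, -0.42, 0.39], [0.03, 0.57, -0.54]]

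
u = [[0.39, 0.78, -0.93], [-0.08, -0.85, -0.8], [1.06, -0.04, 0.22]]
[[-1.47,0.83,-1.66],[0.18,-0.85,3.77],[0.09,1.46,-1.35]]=u@ [[-0.11, 1.35, -1.12], [-0.92, 0.66, -3.11], [0.76, 0.23, -1.29]]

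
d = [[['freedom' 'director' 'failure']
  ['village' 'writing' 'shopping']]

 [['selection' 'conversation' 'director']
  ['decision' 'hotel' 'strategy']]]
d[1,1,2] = 'strategy'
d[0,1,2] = 'shopping'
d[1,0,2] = 'director'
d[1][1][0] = 'decision'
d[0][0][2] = 'failure'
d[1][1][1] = 'hotel'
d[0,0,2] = 'failure'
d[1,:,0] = ['selection', 'decision']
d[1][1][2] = 'strategy'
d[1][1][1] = 'hotel'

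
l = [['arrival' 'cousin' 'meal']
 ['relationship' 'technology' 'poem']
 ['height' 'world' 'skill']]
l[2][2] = 'skill'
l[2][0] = 'height'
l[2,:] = ['height', 'world', 'skill']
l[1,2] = 'poem'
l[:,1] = ['cousin', 'technology', 'world']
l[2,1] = 'world'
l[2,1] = 'world'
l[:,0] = ['arrival', 'relationship', 'height']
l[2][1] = 'world'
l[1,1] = 'technology'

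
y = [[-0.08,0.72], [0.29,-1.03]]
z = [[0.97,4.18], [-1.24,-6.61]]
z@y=[[1.13, -3.61], [-1.82, 5.92]]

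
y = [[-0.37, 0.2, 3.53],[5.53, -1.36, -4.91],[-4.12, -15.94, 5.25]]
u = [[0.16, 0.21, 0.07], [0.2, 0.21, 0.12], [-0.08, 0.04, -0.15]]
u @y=[[0.81, -1.37, -0.1], [0.59, -2.16, 0.30], [0.87, 2.32, -1.27]]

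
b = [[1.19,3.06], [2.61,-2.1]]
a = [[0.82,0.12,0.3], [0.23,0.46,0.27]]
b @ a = [[1.68, 1.55, 1.18], [1.66, -0.65, 0.22]]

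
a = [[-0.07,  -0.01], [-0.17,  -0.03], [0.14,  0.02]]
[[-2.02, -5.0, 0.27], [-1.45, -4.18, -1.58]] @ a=[[1.03, 0.18],[0.59, 0.11]]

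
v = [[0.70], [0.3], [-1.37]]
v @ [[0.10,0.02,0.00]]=[[0.07, 0.01, 0.00],[0.03, 0.01, 0.0],[-0.14, -0.03, 0.00]]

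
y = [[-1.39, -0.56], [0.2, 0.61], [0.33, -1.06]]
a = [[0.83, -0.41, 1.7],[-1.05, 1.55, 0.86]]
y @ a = [[-0.57, -0.3, -2.84], [-0.47, 0.86, 0.86], [1.39, -1.78, -0.35]]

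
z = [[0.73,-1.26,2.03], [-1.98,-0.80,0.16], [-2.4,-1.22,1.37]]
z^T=[[0.73,-1.98,-2.40], [-1.26,-0.8,-1.22], [2.03,0.16,1.37]]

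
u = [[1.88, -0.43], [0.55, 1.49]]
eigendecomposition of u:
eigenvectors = [[(0.27+0.61j), (0.27-0.61j)], [(0.75+0j), 0.75-0.00j]]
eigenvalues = [(1.68+0.45j), (1.68-0.45j)]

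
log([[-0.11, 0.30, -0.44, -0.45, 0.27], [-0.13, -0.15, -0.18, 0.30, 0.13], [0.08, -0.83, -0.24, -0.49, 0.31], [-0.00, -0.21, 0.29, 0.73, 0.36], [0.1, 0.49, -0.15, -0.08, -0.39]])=[[-1.09+1.02j,(1.86+0.73j),-0.93-0.23j,-1.71-0.05j,(-0.96-2.53j)], [-0.20-0.08j,-0.39+1.53j,(-0.07+0.87j),0.19-0.05j,-0.58-0.04j], [(0.7-0.08j),(-0.03+2.85j),(-0.72+1.58j),(-0.51-0.09j),(-0.07-0.24j)], [(-0.03+0.32j),(-0.51-0.33j),0.47-0.37j,(-0.04+0j),(0.39-0.7j)], [-0.21-0.88j,0.50-0.43j,-0.63+0.31j,(-0.59+0.04j),(-1.36+2.15j)]]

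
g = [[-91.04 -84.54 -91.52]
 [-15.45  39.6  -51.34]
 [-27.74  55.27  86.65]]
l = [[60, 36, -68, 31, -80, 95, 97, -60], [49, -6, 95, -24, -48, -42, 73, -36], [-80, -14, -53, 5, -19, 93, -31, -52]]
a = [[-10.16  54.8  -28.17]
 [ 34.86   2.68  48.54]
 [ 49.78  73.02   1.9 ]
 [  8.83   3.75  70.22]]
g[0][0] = -91.04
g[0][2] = -91.52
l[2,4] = -19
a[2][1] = 73.02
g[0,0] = -91.04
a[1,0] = 34.86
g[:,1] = [-84.54, 39.6, 55.27]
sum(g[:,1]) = 10.329999999999998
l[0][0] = 60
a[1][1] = 2.68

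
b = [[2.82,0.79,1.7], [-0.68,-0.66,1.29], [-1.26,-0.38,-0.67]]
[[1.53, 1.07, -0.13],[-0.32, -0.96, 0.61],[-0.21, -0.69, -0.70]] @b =[[3.75, 0.55, 4.07], [-1.02, 0.15, -2.19], [0.76, 0.56, -0.78]]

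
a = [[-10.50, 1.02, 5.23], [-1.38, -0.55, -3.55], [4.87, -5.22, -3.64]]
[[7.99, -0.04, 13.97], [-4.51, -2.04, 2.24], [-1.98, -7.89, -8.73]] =a @ [[-0.12,  0.27,  -1.37],[-0.73,  1.61,  0.52],[1.43,  0.22,  -0.18]]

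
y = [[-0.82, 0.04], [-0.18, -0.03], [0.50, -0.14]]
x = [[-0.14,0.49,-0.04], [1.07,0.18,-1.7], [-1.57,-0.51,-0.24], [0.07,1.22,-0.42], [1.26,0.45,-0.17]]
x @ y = [[0.01,-0.01], [-1.76,0.28], [1.26,-0.01], [-0.49,0.03], [-1.2,0.06]]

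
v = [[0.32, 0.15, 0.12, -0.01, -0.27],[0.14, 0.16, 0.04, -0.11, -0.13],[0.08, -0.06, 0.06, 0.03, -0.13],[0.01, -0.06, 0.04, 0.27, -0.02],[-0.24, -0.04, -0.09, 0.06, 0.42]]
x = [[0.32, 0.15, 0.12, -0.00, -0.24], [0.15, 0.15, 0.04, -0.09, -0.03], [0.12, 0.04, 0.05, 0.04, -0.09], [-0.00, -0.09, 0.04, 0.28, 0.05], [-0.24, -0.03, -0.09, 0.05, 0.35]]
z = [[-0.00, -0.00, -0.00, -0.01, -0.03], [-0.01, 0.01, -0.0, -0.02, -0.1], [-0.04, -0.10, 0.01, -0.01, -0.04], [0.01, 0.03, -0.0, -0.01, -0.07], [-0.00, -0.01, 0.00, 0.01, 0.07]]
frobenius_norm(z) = 0.19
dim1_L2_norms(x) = [0.44, 0.24, 0.17, 0.3, 0.44]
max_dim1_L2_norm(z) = 0.12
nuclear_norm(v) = 1.28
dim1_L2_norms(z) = [0.03, 0.1, 0.12, 0.08, 0.07]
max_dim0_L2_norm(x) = 0.44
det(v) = 0.00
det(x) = 0.00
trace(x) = 1.15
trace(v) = 1.23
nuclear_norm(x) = 1.16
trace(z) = 0.08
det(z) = 0.00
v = z + x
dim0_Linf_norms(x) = [0.32, 0.15, 0.12, 0.28, 0.35]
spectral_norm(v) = 0.72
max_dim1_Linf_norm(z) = 0.1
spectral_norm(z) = 0.15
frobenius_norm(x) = 0.75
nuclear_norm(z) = 0.28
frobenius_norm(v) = 0.80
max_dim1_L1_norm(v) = 0.87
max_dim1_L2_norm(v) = 0.5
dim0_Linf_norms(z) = [0.04, 0.1, 0.01, 0.02, 0.1]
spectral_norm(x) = 0.66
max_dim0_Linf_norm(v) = 0.42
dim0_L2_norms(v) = [0.43, 0.24, 0.17, 0.3, 0.53]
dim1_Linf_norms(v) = [0.32, 0.16, 0.13, 0.27, 0.42]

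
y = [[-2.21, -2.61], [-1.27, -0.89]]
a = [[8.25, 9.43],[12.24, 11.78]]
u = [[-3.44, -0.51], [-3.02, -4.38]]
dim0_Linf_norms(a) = [12.24, 11.78]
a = u @ y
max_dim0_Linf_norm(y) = 2.61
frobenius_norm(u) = 6.36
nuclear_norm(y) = 4.10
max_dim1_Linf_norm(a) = 12.24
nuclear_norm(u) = 8.21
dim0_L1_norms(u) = [6.46, 4.89]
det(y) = -1.35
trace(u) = -7.82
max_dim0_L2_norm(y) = 2.76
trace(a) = 20.03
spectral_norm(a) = 21.09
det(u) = 13.53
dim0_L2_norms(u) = [4.58, 4.41]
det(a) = -18.24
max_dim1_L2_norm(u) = 5.32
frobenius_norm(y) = 3.76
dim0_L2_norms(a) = [14.76, 15.09]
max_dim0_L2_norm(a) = 15.09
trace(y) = -3.10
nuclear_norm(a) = 21.96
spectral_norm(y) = 3.74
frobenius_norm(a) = 21.11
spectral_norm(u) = 5.93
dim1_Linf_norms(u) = [3.44, 4.38]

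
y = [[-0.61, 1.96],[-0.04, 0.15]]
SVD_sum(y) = [[-0.61,1.96],[-0.05,0.15]] + [[-0.00,-0.00], [0.01,0.00]]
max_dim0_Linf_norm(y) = 1.96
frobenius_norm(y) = 2.06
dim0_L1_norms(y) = [0.65, 2.11]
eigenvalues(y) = [-0.49, 0.03]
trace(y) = -0.46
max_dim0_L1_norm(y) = 2.11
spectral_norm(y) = 2.06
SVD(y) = [[-1.0,-0.08],  [-0.08,1.0]] @ diag([2.058581915918052, 0.006363603944396777]) @ [[0.3, -0.95], [0.95, 0.30]]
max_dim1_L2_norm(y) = 2.05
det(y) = -0.01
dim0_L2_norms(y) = [0.61, 1.97]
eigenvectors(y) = [[-1.0, -0.95], [-0.06, -0.31]]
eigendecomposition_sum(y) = [[-0.60, 1.86], [-0.04, 0.12]] + [[-0.01, 0.1], [-0.0, 0.03]]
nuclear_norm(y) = 2.06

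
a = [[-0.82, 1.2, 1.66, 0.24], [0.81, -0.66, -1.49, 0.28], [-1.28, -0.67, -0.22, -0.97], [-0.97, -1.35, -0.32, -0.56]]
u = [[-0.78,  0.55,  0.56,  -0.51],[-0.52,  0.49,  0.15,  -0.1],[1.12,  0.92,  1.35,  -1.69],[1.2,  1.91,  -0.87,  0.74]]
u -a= [[0.04,  -0.65,  -1.1,  -0.75],  [-1.33,  1.15,  1.64,  -0.38],  [2.4,  1.59,  1.57,  -0.72],  [2.17,  3.26,  -0.55,  1.3]]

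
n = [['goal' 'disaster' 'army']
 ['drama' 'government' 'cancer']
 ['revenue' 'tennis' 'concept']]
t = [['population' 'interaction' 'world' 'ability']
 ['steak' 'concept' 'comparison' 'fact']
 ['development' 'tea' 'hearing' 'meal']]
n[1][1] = 'government'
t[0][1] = 'interaction'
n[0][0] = 'goal'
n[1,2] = 'cancer'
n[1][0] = 'drama'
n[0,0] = 'goal'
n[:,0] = ['goal', 'drama', 'revenue']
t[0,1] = 'interaction'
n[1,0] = 'drama'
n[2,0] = 'revenue'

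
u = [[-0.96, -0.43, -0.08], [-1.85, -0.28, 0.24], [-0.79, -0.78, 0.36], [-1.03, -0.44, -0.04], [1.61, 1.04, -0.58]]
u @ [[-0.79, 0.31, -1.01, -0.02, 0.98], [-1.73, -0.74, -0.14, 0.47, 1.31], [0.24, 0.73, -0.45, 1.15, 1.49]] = [[1.48,  -0.04,  1.07,  -0.27,  -1.62], [2.00,  -0.19,  1.8,  0.18,  -1.82], [2.06,  0.60,  0.75,  0.06,  -1.26], [1.57,  -0.02,  1.12,  -0.23,  -1.65], [-3.21,  -0.69,  -1.51,  -0.21,  2.08]]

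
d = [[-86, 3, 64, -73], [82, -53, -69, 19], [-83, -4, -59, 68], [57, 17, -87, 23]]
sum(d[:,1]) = -37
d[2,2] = -59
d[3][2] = -87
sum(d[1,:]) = -21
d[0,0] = -86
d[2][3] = 68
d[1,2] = -69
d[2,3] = 68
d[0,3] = -73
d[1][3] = 19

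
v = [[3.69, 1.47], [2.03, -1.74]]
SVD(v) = [[-0.91, -0.41], [-0.41, 0.91]] @ diag([4.244536401211414, 2.215719011696035]) @ [[-0.99, -0.15], [0.15, -0.99]]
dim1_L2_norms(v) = [3.97, 2.67]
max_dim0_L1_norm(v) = 5.72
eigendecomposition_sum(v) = [[3.87, 0.96], [1.32, 0.33]] + [[-0.18, 0.51], [0.71, -2.07]]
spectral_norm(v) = 4.24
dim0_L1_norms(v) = [5.72, 3.21]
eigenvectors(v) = [[0.95, -0.24], [0.32, 0.97]]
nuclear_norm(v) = 6.46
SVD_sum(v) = [[3.82,  0.56],[1.74,  0.26]] + [[-0.13, 0.91], [0.29, -2.0]]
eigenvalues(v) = [4.19, -2.24]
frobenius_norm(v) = 4.79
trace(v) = 1.95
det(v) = -9.40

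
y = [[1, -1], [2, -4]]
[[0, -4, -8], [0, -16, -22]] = y @ [[0, 0, -5], [0, 4, 3]]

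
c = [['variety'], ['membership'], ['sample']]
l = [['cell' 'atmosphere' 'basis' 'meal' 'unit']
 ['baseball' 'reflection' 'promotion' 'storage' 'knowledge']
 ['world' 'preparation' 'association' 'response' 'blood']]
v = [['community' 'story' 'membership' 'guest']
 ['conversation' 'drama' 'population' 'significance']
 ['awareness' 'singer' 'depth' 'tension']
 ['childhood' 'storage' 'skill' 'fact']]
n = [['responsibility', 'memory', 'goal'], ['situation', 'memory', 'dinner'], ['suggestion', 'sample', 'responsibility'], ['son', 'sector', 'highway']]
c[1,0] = 'membership'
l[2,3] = 'response'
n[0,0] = 'responsibility'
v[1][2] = 'population'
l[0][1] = 'atmosphere'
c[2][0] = 'sample'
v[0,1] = 'story'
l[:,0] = ['cell', 'baseball', 'world']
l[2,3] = 'response'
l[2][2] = 'association'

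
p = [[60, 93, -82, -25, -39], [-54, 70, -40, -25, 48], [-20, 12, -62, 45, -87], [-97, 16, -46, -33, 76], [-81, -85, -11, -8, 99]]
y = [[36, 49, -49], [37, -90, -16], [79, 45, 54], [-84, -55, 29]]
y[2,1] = 45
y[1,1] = -90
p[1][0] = -54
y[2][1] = 45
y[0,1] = 49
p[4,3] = -8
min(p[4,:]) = -85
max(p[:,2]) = -11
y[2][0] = 79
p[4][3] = -8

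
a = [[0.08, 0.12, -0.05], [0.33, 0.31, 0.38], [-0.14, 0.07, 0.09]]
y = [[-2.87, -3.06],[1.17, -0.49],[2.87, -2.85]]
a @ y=[[-0.23, -0.16], [0.51, -2.24], [0.74, 0.14]]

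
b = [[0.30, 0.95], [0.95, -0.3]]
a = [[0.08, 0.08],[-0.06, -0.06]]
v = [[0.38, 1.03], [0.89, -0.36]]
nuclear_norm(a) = 0.14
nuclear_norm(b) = 1.99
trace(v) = 0.02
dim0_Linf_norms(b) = [0.95, 0.95]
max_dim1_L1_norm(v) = 1.41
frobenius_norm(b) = 1.41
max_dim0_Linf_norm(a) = 0.08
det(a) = 0.00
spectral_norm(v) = 1.10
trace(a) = 0.02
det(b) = -0.99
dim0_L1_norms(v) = [1.27, 1.39]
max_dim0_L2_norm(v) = 1.09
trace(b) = 0.00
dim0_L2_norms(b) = [1.0, 1.0]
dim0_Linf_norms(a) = [0.08, 0.08]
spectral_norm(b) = 1.00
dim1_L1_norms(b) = [1.25, 1.25]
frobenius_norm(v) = 1.46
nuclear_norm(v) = 2.06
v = b + a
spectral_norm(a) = 0.14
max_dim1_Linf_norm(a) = 0.08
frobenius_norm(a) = 0.14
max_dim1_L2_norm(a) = 0.11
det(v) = -1.05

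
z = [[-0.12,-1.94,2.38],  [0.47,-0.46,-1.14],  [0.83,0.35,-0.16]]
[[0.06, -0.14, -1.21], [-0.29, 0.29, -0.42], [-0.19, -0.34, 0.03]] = z @ [[-0.26, -0.35, -0.24], [0.11, -0.26, 0.65], [0.10, -0.29, 0.01]]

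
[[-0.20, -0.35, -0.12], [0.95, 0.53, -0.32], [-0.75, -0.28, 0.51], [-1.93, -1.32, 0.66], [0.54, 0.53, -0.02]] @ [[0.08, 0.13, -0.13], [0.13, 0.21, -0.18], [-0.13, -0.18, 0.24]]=[[-0.05, -0.08, 0.06], [0.19, 0.29, -0.30], [-0.16, -0.25, 0.27], [-0.41, -0.65, 0.65], [0.11, 0.19, -0.17]]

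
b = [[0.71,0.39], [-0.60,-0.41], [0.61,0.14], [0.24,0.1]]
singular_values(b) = [1.27, 0.18]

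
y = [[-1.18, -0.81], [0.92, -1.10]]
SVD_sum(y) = [[-1.04,  0.15], [1.06,  -0.16]] + [[-0.14, -0.96], [-0.14, -0.94]]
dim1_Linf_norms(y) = [1.18, 1.1]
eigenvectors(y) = [[0.03-0.68j, 0.03+0.68j], [-0.73+0.00j, -0.73-0.00j]]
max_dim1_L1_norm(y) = 2.02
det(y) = 2.04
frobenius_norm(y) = 2.03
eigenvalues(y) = [(-1.14+0.86j), (-1.14-0.86j)]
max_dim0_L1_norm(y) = 2.1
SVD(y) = [[-0.70, 0.71], [0.71, 0.70]] @ diag([1.4990297143535827, 1.3630150092662285]) @ [[0.99,-0.15], [-0.15,-0.99]]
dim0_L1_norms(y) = [2.1, 1.91]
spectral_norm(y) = 1.50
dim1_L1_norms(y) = [1.99, 2.02]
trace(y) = -2.28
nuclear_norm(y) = 2.86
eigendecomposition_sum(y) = [[-0.59+0.40j,-0.40-0.54j], [(0.46+0.61j),(-0.55+0.46j)]] + [[-0.59-0.40j, (-0.4+0.54j)], [0.46-0.61j, (-0.55-0.46j)]]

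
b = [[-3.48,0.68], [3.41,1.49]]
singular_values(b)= [4.91, 1.53]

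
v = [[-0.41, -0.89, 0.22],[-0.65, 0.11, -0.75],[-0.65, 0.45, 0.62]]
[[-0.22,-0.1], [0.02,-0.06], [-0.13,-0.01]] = v@[[0.16, 0.09], [0.14, 0.08], [-0.15, 0.02]]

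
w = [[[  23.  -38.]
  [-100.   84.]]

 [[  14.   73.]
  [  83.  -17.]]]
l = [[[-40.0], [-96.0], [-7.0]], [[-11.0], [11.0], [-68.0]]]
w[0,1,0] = -100.0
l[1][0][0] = -11.0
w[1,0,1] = 73.0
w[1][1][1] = -17.0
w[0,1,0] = -100.0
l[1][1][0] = 11.0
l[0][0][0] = -40.0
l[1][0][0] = -11.0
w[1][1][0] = 83.0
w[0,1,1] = 84.0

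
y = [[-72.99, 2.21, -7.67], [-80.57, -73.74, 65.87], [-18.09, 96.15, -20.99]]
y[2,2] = -20.99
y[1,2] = 65.87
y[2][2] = -20.99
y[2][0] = -18.09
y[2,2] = -20.99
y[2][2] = -20.99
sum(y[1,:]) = -88.44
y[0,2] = -7.67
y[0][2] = -7.67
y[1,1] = -73.74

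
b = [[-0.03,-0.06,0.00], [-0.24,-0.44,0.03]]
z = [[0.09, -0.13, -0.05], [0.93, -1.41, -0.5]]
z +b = [[0.06, -0.19, -0.05], [0.69, -1.85, -0.47]]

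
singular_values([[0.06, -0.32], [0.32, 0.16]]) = [0.39, 0.29]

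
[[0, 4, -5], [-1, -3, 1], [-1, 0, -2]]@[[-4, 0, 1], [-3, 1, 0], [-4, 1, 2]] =[[8, -1, -10], [9, -2, 1], [12, -2, -5]]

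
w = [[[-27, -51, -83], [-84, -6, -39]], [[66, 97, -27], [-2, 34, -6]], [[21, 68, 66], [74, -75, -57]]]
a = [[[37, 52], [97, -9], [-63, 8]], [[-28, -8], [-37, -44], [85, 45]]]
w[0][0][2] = -83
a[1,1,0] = -37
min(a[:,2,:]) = -63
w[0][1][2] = -39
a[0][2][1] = 8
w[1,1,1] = 34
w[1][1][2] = -6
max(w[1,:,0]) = 66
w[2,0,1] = 68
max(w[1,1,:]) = 34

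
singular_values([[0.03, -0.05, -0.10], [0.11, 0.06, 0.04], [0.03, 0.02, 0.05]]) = [0.15, 0.11, 0.01]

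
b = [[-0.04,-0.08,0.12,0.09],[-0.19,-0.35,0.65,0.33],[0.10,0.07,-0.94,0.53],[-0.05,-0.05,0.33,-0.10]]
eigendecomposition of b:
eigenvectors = [[-0.10,  0.23,  -0.11,  0.97], [-0.54,  0.96,  -0.85,  -0.0], [0.79,  0.16,  -0.3,  0.2], [-0.27,  0.03,  -0.42,  0.17]]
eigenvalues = [-1.18, -0.27, 0.03, 0.0]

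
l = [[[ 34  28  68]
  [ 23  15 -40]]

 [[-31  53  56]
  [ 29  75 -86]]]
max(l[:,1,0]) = 29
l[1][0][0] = -31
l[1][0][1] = 53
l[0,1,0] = 23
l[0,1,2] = -40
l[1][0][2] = 56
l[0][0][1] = 28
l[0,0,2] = 68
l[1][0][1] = 53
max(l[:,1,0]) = 29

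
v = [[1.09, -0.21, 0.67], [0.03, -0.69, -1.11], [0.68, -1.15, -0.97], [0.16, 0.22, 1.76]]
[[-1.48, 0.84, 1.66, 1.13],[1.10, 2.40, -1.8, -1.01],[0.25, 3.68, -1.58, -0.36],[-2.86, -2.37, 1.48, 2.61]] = v@[[-0.02, 1.31, 1.62, -0.21], [1.27, -1.33, 1.95, -1.20], [-1.78, -1.3, 0.45, 1.65]]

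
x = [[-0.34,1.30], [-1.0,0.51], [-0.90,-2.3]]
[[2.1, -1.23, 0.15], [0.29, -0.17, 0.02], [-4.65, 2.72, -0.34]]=x @[[0.62, -0.36, 0.05], [1.78, -1.04, 0.13]]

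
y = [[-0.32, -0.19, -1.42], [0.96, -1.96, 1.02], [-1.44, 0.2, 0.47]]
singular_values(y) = [2.57, 1.58, 1.1]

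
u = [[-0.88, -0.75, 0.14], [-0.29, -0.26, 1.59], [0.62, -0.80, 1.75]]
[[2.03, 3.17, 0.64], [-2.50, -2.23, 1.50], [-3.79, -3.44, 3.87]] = u@[[-1.70, -2.18, 1.20], [-1.09, -2.07, -2.11], [-2.06, -2.14, 0.82]]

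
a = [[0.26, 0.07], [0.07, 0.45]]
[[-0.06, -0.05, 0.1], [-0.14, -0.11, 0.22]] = a @ [[-0.16, -0.13, 0.25], [-0.29, -0.23, 0.46]]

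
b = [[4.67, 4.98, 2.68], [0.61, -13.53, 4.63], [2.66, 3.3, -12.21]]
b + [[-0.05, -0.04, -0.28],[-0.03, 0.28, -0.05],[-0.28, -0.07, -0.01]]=[[4.62, 4.94, 2.40], [0.58, -13.25, 4.58], [2.38, 3.23, -12.22]]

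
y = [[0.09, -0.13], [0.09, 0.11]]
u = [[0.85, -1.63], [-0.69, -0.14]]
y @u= [[0.17,-0.13], [0.00,-0.16]]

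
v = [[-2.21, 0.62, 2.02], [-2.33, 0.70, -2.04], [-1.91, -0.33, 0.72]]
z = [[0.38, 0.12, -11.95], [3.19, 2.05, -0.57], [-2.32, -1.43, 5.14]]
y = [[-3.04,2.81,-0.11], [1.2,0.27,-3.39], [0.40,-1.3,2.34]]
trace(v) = -0.79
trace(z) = 7.57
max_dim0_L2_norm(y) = 4.12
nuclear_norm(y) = 8.66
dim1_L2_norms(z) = [11.96, 3.83, 5.82]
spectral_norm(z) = 13.13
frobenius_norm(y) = 6.12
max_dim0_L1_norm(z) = 17.66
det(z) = -0.44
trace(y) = -0.43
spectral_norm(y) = 4.43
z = y @ v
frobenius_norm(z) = 13.84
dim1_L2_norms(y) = [4.14, 3.61, 2.71]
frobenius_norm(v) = 4.87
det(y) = -0.04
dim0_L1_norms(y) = [4.64, 4.38, 5.84]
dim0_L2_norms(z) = [3.96, 2.5, 13.02]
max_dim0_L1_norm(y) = 5.84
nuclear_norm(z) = 17.51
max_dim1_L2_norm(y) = 4.14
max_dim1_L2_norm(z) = 11.96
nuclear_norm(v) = 7.47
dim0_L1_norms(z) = [5.89, 3.6, 17.66]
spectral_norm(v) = 3.81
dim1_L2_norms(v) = [3.06, 3.17, 2.07]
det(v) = 8.08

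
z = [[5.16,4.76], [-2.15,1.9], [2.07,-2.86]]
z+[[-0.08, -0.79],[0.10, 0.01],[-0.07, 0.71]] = [[5.08, 3.97], [-2.05, 1.91], [2.0, -2.15]]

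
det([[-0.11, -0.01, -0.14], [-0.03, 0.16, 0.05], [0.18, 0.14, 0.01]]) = 0.005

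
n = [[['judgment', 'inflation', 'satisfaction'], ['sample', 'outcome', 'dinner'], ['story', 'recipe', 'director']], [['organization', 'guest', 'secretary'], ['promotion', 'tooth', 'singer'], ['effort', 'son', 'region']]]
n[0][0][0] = 'judgment'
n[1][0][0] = 'organization'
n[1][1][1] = 'tooth'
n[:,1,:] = [['sample', 'outcome', 'dinner'], ['promotion', 'tooth', 'singer']]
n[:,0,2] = ['satisfaction', 'secretary']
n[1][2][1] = 'son'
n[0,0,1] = 'inflation'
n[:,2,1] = ['recipe', 'son']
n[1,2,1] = 'son'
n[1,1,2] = 'singer'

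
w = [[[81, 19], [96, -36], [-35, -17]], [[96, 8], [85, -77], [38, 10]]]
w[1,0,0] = 96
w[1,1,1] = -77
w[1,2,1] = 10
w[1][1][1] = -77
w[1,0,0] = 96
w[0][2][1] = -17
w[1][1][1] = -77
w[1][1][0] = 85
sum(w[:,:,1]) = -93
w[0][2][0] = -35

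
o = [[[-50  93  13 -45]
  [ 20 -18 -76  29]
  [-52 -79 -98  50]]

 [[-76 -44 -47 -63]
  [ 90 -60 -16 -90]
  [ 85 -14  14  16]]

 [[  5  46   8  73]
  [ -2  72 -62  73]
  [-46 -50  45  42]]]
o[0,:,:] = [[-50, 93, 13, -45], [20, -18, -76, 29], [-52, -79, -98, 50]]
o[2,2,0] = -46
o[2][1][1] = 72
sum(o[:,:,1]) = -54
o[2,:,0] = [5, -2, -46]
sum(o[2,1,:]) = 81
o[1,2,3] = 16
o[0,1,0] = 20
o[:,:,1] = [[93, -18, -79], [-44, -60, -14], [46, 72, -50]]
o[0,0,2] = 13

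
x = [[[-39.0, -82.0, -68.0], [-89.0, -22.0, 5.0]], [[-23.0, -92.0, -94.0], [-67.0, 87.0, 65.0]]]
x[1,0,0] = -23.0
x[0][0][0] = -39.0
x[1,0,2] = -94.0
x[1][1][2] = 65.0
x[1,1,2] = 65.0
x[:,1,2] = [5.0, 65.0]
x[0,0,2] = -68.0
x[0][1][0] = -89.0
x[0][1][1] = -22.0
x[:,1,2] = [5.0, 65.0]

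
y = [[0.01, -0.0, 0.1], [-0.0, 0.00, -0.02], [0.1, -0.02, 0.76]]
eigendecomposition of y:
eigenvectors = [[-0.13, 0.84, 0.52], [0.03, -0.53, 0.85], [-0.99, -0.12, -0.05]]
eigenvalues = [0.77, -0.0, 0.0]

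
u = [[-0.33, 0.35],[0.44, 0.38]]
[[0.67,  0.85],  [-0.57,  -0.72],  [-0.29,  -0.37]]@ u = [[0.15, 0.56],[-0.13, -0.47],[-0.07, -0.24]]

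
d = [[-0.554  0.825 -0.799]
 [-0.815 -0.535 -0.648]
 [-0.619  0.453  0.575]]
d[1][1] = -0.535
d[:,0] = [-0.554, -0.815, -0.619]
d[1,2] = -0.648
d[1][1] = -0.535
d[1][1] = -0.535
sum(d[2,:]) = 0.409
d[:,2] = [-0.799, -0.648, 0.575]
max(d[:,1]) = 0.825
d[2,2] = 0.575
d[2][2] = 0.575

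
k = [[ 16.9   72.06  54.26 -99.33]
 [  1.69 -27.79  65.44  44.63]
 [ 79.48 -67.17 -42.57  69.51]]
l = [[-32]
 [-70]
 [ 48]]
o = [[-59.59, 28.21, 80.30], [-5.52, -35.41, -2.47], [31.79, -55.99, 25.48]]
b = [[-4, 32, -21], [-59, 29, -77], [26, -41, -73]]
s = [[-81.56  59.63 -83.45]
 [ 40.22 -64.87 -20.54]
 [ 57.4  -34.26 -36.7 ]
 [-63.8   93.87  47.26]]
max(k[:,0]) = 79.48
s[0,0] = -81.56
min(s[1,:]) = -64.87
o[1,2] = -2.47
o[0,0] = -59.59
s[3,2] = 47.26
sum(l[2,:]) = 48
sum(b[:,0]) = -37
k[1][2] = 65.44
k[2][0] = 79.48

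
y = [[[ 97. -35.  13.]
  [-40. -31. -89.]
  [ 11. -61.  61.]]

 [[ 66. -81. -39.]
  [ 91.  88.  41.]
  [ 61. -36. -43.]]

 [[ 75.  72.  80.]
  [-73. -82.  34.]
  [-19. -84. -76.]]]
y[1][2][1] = -36.0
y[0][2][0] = 11.0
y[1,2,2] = -43.0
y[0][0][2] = 13.0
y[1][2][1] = -36.0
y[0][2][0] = 11.0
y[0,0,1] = -35.0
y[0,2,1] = -61.0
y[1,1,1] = 88.0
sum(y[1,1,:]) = 220.0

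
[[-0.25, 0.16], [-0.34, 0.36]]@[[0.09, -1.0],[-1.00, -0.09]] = [[-0.18, 0.24], [-0.39, 0.31]]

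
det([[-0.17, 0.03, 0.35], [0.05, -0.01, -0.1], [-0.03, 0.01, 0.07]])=0.000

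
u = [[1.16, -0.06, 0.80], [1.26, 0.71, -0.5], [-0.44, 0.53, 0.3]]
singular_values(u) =[1.81, 1.06, 0.7]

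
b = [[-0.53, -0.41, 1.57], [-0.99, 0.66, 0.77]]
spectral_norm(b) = 2.00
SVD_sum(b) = [[-0.82, 0.05, 1.38], [-0.6, 0.04, 1.02]] + [[0.29,-0.46,0.19], [-0.39,0.62,-0.25]]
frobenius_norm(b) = 2.22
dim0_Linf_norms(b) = [0.99, 0.66, 1.57]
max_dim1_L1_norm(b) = 2.51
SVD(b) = [[-0.80, -0.59],[-0.59, 0.8]] @ diag([1.9981677876512807, 0.9642745938749943]) @ [[0.51, -0.03, -0.86], [-0.50, 0.8, -0.32]]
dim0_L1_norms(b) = [1.52, 1.07, 2.34]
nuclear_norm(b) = 2.96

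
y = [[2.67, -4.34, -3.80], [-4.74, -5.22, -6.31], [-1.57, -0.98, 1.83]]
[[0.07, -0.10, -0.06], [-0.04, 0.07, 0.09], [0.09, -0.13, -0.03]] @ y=[[0.76, 0.28, 0.26], [-0.58, -0.28, -0.12], [0.90, 0.32, 0.42]]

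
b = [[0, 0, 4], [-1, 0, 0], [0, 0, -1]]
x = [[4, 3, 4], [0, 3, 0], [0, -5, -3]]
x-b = [[4, 3, 0], [1, 3, 0], [0, -5, -2]]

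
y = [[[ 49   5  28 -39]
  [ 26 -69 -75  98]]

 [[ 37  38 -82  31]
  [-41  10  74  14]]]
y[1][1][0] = -41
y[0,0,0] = 49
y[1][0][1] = 38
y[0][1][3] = 98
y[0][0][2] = 28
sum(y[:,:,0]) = 71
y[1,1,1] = 10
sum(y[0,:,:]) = 23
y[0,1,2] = -75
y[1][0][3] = 31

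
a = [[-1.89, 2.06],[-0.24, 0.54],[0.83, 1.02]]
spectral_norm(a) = 2.86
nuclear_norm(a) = 4.17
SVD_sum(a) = [[-1.77,2.16], [-0.36,0.44], [-0.17,0.20]] + [[-0.12, -0.10],  [0.12, 0.1],  [1.00, 0.82]]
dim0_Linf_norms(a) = [1.89, 2.06]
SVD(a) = [[-0.98, 0.12],[-0.20, -0.12],[-0.09, -0.99]] @ diag([2.8609582790568058, 1.3073322934496507]) @ [[0.63, -0.77], [-0.77, -0.63]]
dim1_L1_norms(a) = [3.95, 0.78, 1.85]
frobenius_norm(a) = 3.15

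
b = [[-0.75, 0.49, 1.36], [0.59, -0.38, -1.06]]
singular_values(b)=[2.07, 0.0]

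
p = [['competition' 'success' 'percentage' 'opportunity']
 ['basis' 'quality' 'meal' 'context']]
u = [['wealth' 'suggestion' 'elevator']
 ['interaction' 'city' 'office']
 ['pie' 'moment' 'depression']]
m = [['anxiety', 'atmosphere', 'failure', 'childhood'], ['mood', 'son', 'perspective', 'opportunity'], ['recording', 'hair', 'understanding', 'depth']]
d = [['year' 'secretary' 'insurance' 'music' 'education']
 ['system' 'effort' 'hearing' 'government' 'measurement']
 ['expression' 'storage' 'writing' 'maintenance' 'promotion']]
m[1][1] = 'son'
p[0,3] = 'opportunity'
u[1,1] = 'city'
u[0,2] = 'elevator'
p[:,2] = ['percentage', 'meal']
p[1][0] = 'basis'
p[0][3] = 'opportunity'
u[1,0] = 'interaction'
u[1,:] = ['interaction', 'city', 'office']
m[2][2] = 'understanding'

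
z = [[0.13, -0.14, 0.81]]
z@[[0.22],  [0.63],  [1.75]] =[[1.36]]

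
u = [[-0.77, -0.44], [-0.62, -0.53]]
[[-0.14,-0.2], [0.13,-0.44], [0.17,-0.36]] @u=[[0.23, 0.17], [0.17, 0.18], [0.09, 0.12]]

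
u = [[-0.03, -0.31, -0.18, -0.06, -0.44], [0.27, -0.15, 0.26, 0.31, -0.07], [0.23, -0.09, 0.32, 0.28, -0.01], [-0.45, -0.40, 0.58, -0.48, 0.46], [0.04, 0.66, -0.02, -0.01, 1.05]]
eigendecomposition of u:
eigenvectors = [[(0.38+0j), (-0.13-0.15j), (-0.13+0.15j), -0.70+0.00j, 0.46+0.00j], [(0.03+0j), (-0.46-0.16j), (-0.46+0.16j), (-0.11+0j), -0.42+0.00j], [-0.03+0.00j, (-0.34-0.07j), -0.34+0.07j, (-0.12+0j), (-0.63+0j)], [(-0.39+0j), 0.74+0.00j, 0.74-0.00j, 0.68+0.00j, (-0.35+0j)], [(-0.84+0j), (0.21+0.11j), (0.21-0.11j), (0.1+0j), (0.31+0j)]]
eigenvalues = [(1+0j), (-0.28+0.19j), (-0.28-0.19j), (0.01+0j), (0.25+0j)]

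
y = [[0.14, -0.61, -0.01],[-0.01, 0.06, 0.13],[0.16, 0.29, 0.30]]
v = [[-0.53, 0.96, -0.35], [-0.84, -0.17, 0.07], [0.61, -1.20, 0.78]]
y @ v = [[0.43, 0.25, -0.10],[0.03, -0.18, 0.11],[-0.15, -0.26, 0.20]]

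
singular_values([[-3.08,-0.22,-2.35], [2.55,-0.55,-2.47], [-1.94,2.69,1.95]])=[5.05, 3.84, 1.58]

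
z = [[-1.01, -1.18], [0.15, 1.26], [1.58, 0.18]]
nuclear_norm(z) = 3.49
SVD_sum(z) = [[-1.17,-1.0],[0.71,0.61],[1.0,0.86]] + [[0.16, -0.18], [-0.56, 0.65], [0.58, -0.68]]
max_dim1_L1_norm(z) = 2.19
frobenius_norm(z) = 2.56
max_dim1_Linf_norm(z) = 1.58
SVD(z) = [[-0.69, 0.19], [0.42, -0.68], [0.59, 0.71]] @ diag([2.2274622052614905, 1.2608775214633732]) @ [[0.76, 0.65], [0.65, -0.76]]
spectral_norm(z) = 2.23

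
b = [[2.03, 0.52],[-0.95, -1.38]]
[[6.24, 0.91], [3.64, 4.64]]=b @ [[4.55, 1.59], [-5.77, -4.46]]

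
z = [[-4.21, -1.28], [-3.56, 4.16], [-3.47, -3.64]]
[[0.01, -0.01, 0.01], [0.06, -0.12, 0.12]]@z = [[-0.04, -0.09], [-0.24, -1.01]]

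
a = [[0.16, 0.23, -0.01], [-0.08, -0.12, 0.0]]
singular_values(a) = [0.32, 0.01]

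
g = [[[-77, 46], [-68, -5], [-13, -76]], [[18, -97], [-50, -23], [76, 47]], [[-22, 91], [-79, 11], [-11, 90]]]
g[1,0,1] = -97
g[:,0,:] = [[-77, 46], [18, -97], [-22, 91]]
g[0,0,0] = -77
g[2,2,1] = 90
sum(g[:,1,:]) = -214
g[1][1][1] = -23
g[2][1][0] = -79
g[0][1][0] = -68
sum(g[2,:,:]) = 80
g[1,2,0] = 76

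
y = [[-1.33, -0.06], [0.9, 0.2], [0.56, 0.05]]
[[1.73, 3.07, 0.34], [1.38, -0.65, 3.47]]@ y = [[0.65, 0.53], [-0.48, -0.04]]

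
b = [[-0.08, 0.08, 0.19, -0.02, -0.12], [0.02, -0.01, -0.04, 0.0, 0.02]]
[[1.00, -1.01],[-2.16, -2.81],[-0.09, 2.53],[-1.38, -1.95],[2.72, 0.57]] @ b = [[-0.1,0.09,0.23,-0.02,-0.14], [0.12,-0.14,-0.30,0.04,0.2], [0.06,-0.03,-0.12,0.00,0.06], [0.07,-0.09,-0.18,0.03,0.13], [-0.21,0.21,0.49,-0.05,-0.32]]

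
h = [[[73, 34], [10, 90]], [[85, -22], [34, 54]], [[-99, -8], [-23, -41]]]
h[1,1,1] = 54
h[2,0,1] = -8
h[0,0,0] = 73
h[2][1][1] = -41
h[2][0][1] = -8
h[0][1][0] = 10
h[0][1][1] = 90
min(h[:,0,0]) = -99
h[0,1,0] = 10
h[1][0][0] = 85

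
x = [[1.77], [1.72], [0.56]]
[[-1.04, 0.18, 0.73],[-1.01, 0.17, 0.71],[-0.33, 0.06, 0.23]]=x@[[-0.59, 0.1, 0.41]]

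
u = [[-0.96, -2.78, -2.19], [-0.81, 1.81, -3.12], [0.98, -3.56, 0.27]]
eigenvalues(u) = [(4.61+0j), (-1.75+0.59j), (-1.75-0.59j)]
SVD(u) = [[0.48, 0.7, -0.54], [-0.46, 0.72, 0.52], [0.75, 0.00, 0.66]] @ diag([4.90417074835397, 4.017114996526014, 0.7946674623231187]) @ [[0.13,-0.98,0.12], [-0.31,-0.16,-0.94], [0.94,0.09,-0.33]]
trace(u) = 1.12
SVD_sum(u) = [[0.31,  -2.3,  0.29], [-0.3,  2.23,  -0.28], [0.49,  -3.60,  0.45]] + [[-0.87,-0.44,-2.62],[-0.9,-0.46,-2.71],[-0.00,-0.00,-0.01]] + [[-0.4, -0.04, 0.14], [0.39, 0.04, -0.13], [0.5, 0.05, -0.17]]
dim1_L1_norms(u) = [5.93, 5.74, 4.81]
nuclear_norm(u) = 9.72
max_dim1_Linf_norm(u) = 3.56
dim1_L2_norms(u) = [3.67, 3.7, 3.7]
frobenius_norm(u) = 6.39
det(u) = 15.66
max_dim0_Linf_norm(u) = 3.56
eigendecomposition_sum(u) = [[(0.12+0j),-0.48+0.00j,0.29+0.00j], [(-0.74+0j),(2.98-0j),-1.77-0.00j], [0.64+0.00j,-2.55+0.00j,1.51+0.00j]] + [[(-0.54+1.21j), -1.15-3.12j, (-1.24-3.87j)],[(-0.03+0.37j), -0.59-0.72j, -0.68-0.91j],[0.17+0.11j, (-0.5+0.1j), (-0.62+0.1j)]] + [[-0.54-1.21j,-1.15+3.12j,-1.24+3.87j], [(-0.03-0.37j),-0.59+0.72j,(-0.68+0.91j)], [(0.17-0.11j),-0.50-0.10j,(-0.62-0.1j)]]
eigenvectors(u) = [[0.12+0.00j, (-0.95+0j), -0.95-0.00j], [(-0.75+0j), -0.25+0.09j, -0.25-0.09j], [0.65+0.00j, -0.02+0.15j, -0.02-0.15j]]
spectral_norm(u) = 4.90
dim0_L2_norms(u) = [1.59, 4.87, 3.82]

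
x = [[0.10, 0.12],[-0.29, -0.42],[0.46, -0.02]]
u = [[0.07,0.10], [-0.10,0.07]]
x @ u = [[-0.0, 0.02], [0.02, -0.06], [0.03, 0.04]]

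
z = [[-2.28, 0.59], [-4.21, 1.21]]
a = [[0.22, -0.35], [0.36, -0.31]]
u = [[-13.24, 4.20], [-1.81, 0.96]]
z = a @ u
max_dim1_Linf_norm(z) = 4.21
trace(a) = -0.09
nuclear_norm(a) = 0.72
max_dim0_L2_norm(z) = 4.79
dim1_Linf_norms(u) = [13.24, 1.81]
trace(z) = -1.07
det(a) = 0.06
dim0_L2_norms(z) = [4.79, 1.35]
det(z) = -0.27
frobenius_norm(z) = 4.97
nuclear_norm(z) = 5.03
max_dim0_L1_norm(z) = 6.49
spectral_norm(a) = 0.62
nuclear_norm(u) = 14.40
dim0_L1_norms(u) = [15.05, 5.16]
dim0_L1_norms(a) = [0.58, 0.66]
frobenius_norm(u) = 14.04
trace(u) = -12.28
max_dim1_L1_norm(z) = 5.42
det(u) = -5.11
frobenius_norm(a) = 0.63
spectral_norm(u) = 14.04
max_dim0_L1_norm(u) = 15.05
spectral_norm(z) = 4.97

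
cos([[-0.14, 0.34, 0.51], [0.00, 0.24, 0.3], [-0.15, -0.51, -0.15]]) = [[1.03, 0.11, 0.02], [0.02, 1.05, -0.01], [-0.02, 0.05, 1.11]]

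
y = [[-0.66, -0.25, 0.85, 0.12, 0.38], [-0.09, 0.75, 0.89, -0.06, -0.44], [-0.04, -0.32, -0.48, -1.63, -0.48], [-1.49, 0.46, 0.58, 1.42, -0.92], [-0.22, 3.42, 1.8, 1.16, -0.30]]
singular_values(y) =[4.53, 2.09, 1.43, 1.06, 0.39]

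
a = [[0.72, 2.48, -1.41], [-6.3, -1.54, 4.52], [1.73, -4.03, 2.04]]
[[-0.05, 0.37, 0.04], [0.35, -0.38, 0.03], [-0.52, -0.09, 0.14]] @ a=[[-2.30,-0.86,1.82], [2.7,1.33,-2.15], [0.43,-1.72,0.61]]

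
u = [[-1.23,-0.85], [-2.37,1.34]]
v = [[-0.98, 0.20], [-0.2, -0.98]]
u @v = [[1.38, 0.59], [2.05, -1.79]]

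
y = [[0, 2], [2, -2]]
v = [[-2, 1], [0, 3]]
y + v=[[-2, 3], [2, 1]]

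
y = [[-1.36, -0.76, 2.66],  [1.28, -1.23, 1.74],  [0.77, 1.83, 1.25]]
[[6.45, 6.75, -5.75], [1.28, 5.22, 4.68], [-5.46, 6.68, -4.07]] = y@ [[-2.19, 0.75, 3.02],[-2.47, 1.12, -2.57],[0.6, 3.24, -1.35]]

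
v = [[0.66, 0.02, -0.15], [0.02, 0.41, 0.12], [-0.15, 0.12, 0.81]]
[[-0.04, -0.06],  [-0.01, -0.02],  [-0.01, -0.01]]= v @ [[-0.06,-0.09], [-0.02,-0.03], [-0.02,-0.03]]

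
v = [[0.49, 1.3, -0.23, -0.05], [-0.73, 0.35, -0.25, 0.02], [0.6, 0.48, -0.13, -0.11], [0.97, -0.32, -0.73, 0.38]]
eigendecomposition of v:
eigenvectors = [[(0.67+0j), 0.67-0.00j, (-0.05+0j), 0.06+0.00j], [(0.02+0.52j), (0.02-0.52j), 0.15+0.00j, (0.02+0j)], [0.35-0.20j, 0.35+0.20j, (0.54+0j), (-0.1+0j)], [-0.01-0.35j, (-0.01+0.35j), (0.82+0j), (0.99+0j)]]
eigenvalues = [(0.4+1.11j), (0.4-1.11j), (-0.21+0j), (0.5+0j)]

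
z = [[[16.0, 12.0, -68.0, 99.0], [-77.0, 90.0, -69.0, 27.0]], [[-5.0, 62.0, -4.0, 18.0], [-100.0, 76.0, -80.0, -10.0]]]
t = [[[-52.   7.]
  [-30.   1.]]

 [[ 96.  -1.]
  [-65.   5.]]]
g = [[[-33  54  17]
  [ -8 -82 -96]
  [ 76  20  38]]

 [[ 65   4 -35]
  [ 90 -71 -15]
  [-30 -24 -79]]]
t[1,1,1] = 5.0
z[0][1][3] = 27.0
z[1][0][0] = -5.0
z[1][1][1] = 76.0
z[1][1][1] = 76.0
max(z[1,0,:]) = 62.0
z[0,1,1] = 90.0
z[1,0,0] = -5.0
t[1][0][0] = 96.0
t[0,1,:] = [-30.0, 1.0]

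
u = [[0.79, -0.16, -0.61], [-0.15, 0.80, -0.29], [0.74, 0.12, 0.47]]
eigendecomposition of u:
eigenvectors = [[(-0.11-0.6j),  (-0.11+0.6j),  (-0.27+0j)], [0.02-0.34j,  (0.02+0.34j),  0.94+0.00j], [-0.72+0.00j,  -0.72-0.00j,  (-0.2+0j)]]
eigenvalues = [(0.58+0.68j), (0.58-0.68j), (0.9+0j)]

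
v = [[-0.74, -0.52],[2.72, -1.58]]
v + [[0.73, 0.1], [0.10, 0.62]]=[[-0.01,-0.42], [2.82,-0.96]]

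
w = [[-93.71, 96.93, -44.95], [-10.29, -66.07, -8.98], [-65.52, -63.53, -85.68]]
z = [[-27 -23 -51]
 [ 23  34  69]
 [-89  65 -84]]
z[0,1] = -23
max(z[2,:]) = 65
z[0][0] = -27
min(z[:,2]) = -84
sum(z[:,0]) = -93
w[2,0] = -65.52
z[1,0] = 23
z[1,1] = 34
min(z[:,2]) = -84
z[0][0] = -27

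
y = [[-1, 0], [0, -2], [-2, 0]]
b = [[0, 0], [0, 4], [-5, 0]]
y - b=[[-1, 0], [0, -6], [3, 0]]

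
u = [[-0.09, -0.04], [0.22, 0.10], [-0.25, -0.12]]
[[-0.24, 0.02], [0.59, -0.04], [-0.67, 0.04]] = u @ [[2.71,-0.18], [-0.08,0.01]]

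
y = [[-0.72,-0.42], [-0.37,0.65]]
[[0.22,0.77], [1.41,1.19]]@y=[[-0.44, 0.41], [-1.46, 0.18]]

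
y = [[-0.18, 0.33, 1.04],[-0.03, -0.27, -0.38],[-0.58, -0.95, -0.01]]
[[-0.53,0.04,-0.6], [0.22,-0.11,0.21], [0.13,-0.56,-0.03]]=y @ [[-0.57, 0.15, 0.28], [0.22, 0.50, -0.13], [-0.68, -0.09, -0.49]]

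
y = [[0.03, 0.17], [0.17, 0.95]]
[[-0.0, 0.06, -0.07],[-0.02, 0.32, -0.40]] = y@[[-0.03, 0.33, 0.34], [-0.02, 0.28, -0.48]]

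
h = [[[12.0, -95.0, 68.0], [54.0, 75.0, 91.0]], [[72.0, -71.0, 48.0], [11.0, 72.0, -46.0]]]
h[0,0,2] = 68.0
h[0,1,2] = 91.0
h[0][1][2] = 91.0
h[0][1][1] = 75.0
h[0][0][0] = 12.0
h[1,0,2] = 48.0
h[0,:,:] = [[12.0, -95.0, 68.0], [54.0, 75.0, 91.0]]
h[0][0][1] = -95.0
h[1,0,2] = 48.0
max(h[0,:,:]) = 91.0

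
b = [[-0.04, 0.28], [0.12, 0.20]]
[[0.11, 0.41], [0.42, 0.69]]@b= [[0.04, 0.11], [0.07, 0.26]]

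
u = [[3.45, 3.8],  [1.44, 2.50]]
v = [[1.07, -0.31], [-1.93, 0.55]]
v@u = [[3.25, 3.29],[-5.87, -5.96]]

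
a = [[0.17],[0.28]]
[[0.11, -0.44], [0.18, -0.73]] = a@[[0.64, -2.60]]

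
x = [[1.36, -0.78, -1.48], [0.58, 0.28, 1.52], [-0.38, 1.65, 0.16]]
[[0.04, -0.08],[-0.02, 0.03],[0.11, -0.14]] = x@[[0.03, -0.05], [0.08, -0.1], [-0.04, 0.06]]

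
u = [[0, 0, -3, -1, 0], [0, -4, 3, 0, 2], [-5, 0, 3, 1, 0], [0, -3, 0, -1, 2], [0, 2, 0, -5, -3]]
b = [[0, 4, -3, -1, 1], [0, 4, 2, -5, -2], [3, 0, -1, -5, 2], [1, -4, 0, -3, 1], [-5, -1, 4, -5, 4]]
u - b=[[0, -4, 0, 0, -1], [0, -8, 1, 5, 4], [-8, 0, 4, 6, -2], [-1, 1, 0, 2, 1], [5, 3, -4, 0, -7]]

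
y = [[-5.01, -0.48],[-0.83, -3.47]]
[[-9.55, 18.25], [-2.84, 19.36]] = y@[[1.87,-3.18], [0.37,-4.82]]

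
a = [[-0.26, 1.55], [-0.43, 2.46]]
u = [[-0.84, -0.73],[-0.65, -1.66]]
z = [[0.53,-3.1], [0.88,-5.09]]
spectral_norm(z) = 6.05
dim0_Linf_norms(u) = [0.84, 1.66]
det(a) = 0.03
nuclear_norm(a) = 2.96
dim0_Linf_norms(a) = [0.43, 2.46]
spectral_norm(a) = 2.95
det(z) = 0.03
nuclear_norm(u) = 2.50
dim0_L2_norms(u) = [1.06, 1.81]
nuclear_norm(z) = 6.05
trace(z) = -4.56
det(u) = 0.92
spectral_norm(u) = 2.05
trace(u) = -2.50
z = u @ a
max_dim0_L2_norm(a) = 2.91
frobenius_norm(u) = 2.10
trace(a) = 2.20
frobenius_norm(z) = 6.05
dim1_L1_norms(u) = [1.57, 2.31]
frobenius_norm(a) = 2.95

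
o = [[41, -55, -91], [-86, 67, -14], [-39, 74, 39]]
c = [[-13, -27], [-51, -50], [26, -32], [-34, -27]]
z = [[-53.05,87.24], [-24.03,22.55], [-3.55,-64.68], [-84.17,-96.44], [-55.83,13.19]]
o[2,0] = -39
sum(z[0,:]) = 34.19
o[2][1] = 74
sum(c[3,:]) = -61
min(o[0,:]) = -91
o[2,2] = 39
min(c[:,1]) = -50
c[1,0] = -51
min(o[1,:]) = -86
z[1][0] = -24.03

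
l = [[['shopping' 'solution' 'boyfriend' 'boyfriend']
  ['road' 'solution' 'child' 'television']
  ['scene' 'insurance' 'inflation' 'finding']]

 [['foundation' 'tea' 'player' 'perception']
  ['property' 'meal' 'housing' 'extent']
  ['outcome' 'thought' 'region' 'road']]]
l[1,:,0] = ['foundation', 'property', 'outcome']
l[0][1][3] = 'television'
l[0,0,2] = 'boyfriend'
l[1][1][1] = 'meal'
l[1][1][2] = 'housing'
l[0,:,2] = ['boyfriend', 'child', 'inflation']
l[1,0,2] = 'player'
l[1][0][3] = 'perception'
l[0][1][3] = 'television'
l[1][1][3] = 'extent'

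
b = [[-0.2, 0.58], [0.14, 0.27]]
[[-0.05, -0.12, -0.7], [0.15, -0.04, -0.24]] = b@[[0.75,0.06,0.37], [0.18,-0.18,-1.08]]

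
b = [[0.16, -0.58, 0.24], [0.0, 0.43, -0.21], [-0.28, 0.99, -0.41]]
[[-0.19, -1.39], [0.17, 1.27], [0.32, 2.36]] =b @[[0.22, 1.59], [0.30, 2.21], [-0.2, -1.50]]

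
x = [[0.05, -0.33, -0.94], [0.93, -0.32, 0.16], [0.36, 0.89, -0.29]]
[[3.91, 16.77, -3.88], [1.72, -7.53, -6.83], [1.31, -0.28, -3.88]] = x@[[2.27,  -6.31,  -7.96],[-0.69,  -3.31,  0.06],[-3.80,  -17.01,  3.68]]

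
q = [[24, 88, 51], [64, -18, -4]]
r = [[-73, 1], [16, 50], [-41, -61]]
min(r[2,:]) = -61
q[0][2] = 51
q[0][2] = 51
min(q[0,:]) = 24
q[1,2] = -4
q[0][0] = 24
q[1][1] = -18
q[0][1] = 88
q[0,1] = 88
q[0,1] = 88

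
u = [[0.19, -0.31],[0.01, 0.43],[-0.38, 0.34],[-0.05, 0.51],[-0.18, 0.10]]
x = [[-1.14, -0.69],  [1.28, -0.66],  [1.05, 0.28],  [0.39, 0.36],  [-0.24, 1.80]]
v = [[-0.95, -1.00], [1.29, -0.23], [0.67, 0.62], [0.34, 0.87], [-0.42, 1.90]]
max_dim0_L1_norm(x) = 4.1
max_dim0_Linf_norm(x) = 1.8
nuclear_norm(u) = 1.22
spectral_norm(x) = 2.09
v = x + u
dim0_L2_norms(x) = [2.06, 2.09]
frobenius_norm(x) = 2.93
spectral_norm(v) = 2.43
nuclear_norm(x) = 4.15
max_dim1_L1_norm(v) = 2.32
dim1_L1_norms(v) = [1.95, 1.52, 1.29, 1.21, 2.32]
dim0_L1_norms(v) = [3.67, 4.62]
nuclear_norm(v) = 4.22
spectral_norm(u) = 0.87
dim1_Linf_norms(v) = [1.0, 1.29, 0.67, 0.87, 1.9]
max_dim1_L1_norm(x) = 2.04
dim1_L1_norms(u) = [0.5, 0.44, 0.72, 0.56, 0.28]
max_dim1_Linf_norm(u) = 0.51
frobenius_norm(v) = 3.02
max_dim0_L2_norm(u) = 0.82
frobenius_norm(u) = 0.94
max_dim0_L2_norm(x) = 2.09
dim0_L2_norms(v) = [1.82, 2.41]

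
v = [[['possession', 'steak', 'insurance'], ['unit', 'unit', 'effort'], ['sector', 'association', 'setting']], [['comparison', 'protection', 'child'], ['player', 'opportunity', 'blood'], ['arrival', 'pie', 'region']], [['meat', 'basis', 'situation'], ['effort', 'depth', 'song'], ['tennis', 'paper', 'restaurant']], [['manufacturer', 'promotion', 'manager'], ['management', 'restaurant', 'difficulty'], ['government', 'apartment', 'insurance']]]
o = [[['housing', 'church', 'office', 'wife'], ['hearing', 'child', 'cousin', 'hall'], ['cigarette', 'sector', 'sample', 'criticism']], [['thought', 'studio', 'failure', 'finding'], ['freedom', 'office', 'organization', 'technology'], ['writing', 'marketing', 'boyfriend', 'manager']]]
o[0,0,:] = ['housing', 'church', 'office', 'wife']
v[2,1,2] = 'song'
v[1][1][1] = 'opportunity'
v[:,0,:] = [['possession', 'steak', 'insurance'], ['comparison', 'protection', 'child'], ['meat', 'basis', 'situation'], ['manufacturer', 'promotion', 'manager']]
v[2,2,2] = 'restaurant'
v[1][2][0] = 'arrival'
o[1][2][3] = 'manager'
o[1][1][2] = 'organization'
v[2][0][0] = 'meat'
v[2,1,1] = 'depth'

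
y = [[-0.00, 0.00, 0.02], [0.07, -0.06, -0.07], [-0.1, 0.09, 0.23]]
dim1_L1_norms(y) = [0.02, 0.2, 0.42]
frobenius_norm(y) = 0.29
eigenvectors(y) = [[-0.1, 0.62, 0.19], [0.24, 0.78, 0.95], [-0.97, -0.04, -0.26]]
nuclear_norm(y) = 0.33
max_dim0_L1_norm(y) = 0.32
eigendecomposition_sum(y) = [[-0.01, 0.01, 0.02], [0.02, -0.02, -0.06], [-0.09, 0.08, 0.23]] + [[-0.0, 0.0, 0.00], [-0.00, 0.00, 0.0], [0.0, -0.00, -0.00]] + [[0.01, -0.01, -0.00], [0.05, -0.04, -0.02], [-0.01, 0.01, 0.0]]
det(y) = 0.00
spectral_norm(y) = 0.29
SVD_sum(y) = [[-0.01, 0.01, 0.01], [0.05, -0.04, -0.09], [-0.11, 0.1, 0.22]] + [[0.01, -0.01, 0.01],[0.02, -0.02, 0.02],[0.01, -0.01, 0.01]] + [[-0.00,-0.00,0.0], [0.00,0.00,-0.00], [0.00,0.0,-0.0]]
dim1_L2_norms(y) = [0.02, 0.12, 0.27]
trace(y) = 0.17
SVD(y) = [[-0.06, -0.26, -0.96], [0.38, -0.90, 0.22], [-0.92, -0.35, 0.15]] @ diag([0.2880888788251149, 0.042480083899493634, 0.0004902745967491194]) @ [[0.41, -0.37, -0.83],[-0.65, 0.52, -0.55],[0.64, 0.77, -0.02]]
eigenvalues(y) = [0.2, -0.0, -0.03]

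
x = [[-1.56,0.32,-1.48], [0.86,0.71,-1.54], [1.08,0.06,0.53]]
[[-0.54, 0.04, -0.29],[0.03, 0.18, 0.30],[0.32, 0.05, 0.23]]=x @ [[0.23, 0.01, 0.24], [0.04, 0.31, -0.0], [0.13, 0.03, -0.06]]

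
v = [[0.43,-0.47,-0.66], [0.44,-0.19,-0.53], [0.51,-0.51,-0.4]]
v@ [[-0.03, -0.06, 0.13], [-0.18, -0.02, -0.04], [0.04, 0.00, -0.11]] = [[0.05,  -0.02,  0.15],[-0.0,  -0.02,  0.12],[0.06,  -0.02,  0.13]]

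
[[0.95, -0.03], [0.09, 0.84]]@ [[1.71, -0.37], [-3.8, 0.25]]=[[1.74, -0.36], [-3.04, 0.18]]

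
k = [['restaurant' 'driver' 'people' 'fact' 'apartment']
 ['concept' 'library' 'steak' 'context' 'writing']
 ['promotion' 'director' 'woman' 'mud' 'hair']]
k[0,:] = ['restaurant', 'driver', 'people', 'fact', 'apartment']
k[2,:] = ['promotion', 'director', 'woman', 'mud', 'hair']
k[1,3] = 'context'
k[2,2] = 'woman'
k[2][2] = 'woman'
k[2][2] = 'woman'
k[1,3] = 'context'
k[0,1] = 'driver'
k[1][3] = 'context'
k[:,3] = ['fact', 'context', 'mud']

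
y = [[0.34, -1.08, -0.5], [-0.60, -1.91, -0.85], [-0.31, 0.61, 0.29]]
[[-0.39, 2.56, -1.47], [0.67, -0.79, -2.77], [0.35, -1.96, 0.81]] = y @ [[-1.13, 4.47, 0.14], [0.06, -1.67, 1.5], [-0.12, 1.53, -0.21]]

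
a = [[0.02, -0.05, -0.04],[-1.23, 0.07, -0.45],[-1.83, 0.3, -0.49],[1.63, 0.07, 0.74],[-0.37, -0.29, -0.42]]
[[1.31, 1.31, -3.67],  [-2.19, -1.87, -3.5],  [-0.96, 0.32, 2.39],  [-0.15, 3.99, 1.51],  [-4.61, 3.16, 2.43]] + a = [[1.33, 1.26, -3.71], [-3.42, -1.80, -3.95], [-2.79, 0.62, 1.9], [1.48, 4.06, 2.25], [-4.98, 2.87, 2.01]]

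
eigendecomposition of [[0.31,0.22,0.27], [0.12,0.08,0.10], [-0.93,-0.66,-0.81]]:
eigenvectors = [[0.31, -0.26, -0.18], [0.11, -0.58, -0.65], [-0.94, 0.77, 0.74]]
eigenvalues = [-0.42, 0.0, 0.0]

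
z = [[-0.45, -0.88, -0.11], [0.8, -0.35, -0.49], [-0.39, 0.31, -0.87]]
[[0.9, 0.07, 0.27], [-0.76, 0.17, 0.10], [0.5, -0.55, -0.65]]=z @ [[-1.22, 0.32, 0.21], [-0.38, -0.29, -0.47], [-0.16, 0.38, 0.48]]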